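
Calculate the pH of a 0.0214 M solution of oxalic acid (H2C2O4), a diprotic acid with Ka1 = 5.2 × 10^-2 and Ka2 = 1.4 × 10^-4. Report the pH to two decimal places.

pH = 1.79

Since Ka1 ≫ Ka2, the first ionization dominates [H+].
Ka1 = x²/(0.0214 − x) = 5.2 × 10^-2
Solving the quadratic: x = (−Ka1 + √(Ka1² + 4·Ka1·C₀))/2 = 1.63 × 10^-2 M
pH = −log(1.63 × 10^-2) = 1.79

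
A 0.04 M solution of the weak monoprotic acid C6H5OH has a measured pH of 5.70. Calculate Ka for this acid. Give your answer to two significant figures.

[H+] = 10^(-5.70) = 2.00 × 10^-6 M
At equilibrium [HA] = 0.04 − 2.00 × 10^-6 = 4.00 × 10^-2 M
Ka = [H+][A-]/[HA] = (2.00 × 10^-6)² / 4.00 × 10^-2 = 1.0 × 10^-10

Ka = 1.0 × 10^-10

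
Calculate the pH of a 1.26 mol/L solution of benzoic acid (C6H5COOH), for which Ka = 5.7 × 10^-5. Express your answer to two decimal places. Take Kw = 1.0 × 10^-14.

C6H5COOH ⇌ C6H5COO- + H+
Ka = [H+]²/(1.26 − [H+]) = 5.7 × 10^-5
Assume [H+] ≪ 1.26: [H+] ≈ √(5.7 × 10^-5 × 1.26) = 8.47 × 10^-3 M
([H+]/C₀ = 0.67% < 5%, so the approximation holds.)
pH = −log(8.47 × 10^-3) = 2.07

pH = 2.07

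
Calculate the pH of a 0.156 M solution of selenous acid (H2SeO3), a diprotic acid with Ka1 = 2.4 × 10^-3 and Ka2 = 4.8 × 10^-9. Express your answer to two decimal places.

Ka1 ≫ Ka2, so treat the first dissociation as the only significant source of H+.
Ka1 = x²/(0.156 − x) = 2.4 × 10^-3
Solving the quadratic: x = (−Ka1 + √(Ka1² + 4·Ka1·C₀))/2 = 1.82 × 10^-2 M
pH = −log(1.82 × 10^-2) = 1.74

pH = 1.74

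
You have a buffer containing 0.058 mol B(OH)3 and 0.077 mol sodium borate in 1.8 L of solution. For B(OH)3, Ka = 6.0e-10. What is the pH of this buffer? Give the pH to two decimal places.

pH = 9.34

pKa = −log(6.0 × 10^-10) = 9.222
Using pH = pKa + log([base]/[acid]) with [base]/[acid] = 0.077/0.058:
pH = 9.222 + (+0.123) = 9.34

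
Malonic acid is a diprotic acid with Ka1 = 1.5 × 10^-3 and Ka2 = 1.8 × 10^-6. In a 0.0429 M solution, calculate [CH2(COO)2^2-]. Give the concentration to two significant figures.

1.8 × 10^-6 M

First ionization gives [H+] ≈ [CH2(COOH)COO-] = 7.31 × 10^-3 M.
Second step: Ka2 = [H+][CH2(COO)2^2-]/[CH2(COOH)COO-] ≈ [CH2(COO)2^2-] (since [H+] ≈ [CH2(COOH)COO-]).
So [CH2(COO)2^2-] ≈ Ka2.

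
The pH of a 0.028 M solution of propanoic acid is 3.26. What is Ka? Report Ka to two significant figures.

Ka = 1.1 × 10^-5

[H+] = 10^(-3.26) = 5.50 × 10^-4 M
At equilibrium [HA] = 0.028 − 5.50 × 10^-4 = 2.75 × 10^-2 M
Ka = [H+][A-]/[HA] = (5.50 × 10^-4)² / 2.75 × 10^-2 = 1.1 × 10^-5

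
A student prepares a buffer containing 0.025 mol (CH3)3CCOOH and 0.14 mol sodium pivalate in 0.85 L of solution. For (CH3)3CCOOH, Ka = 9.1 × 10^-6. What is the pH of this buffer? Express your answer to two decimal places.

pKa = −log(9.1 × 10^-6) = 5.041
Henderson–Hasselbalch: pH = pKa + log([(CH3)3CCOO-]/[(CH3)3CCOOH]) = 5.041 + log(0.14/0.025)
pH = 5.041 + (+0.748) = 5.79

pH = 5.79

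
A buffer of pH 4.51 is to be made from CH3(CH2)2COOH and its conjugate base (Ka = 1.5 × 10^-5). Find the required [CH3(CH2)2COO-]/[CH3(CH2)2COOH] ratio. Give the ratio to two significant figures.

pKa = -log(1.5 × 10^-5) = 4.824
pH = pKa + log(r) ⇒ log(r) = 4.51 − 4.824 = -0.314
r = [CH3(CH2)2COO-]/[CH3(CH2)2COOH] = 10^(-0.314) = 0.485

ratio = 0.49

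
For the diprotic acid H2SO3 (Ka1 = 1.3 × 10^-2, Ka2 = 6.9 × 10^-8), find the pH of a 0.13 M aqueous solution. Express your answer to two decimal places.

pH = 1.45

Ka1 ≫ Ka2, so treat the first dissociation as the only significant source of H+.
Ka1 = x²/(0.13 − x) = 1.3 × 10^-2
Solving the quadratic: x = (−Ka1 + √(Ka1² + 4·Ka1·C₀))/2 = 3.51 × 10^-2 M
pH = −log(3.51 × 10^-2) = 1.45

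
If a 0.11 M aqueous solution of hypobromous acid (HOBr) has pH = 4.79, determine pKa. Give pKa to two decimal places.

[H+] = 10^(-4.79) = 1.62 × 10^-5 M
At equilibrium [HA] = 0.11 − 1.62 × 10^-5 = 1.10 × 10^-1 M
Ka = [H+][A-]/[HA] = (1.62 × 10^-5)² / 1.10 × 10^-1 = 2.39 × 10^-9
pKa = -log(2.39 × 10^-9) = 8.62

pKa = 8.62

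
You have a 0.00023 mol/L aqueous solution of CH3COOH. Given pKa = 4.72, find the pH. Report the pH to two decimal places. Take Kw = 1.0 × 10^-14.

pH = 4.24

CH3COOH ⇌ CH3COO- + H+
Ka = 10^(−4.72) = 1.91 × 10^-5
Ka = x²/(0.00023 − x) = 1.91 × 10^-5
The 5% rule fails; solving x² + Ka·x − Ka·C₀ = 0 exactly:
x = (−Ka + √(Ka² + 4·Ka·C₀))/2 = 5.74 × 10^-5 M
pH = −log(5.74 × 10^-5) = 4.24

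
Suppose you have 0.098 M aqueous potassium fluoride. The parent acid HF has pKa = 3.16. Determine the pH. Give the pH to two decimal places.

pH = 8.08

F- is the conjugate base of the weak acid HF.
Ka = 10^(−3.16) = 6.92 × 10^-4
Kb = Kw/Ka = 1.0×10^-14 / 6.92 × 10^-4 = 1.45 × 10^-11
From the ICE table, Kb = [OH-]²/(0.098 − [OH-]) = 1.45 × 10^-11.
Since Kb ≪ C₀, [OH-] ≈ √(Kb·C₀) = 1.19 × 10^-6 M.
pOH = −log(1.19 × 10^-6) = 5.92; pH = 14.00 − 5.92 = 8.08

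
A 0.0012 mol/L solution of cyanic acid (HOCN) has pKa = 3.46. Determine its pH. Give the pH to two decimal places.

HOCN ⇌ OCN- + H+
Ka = 10^(−3.46) = 3.47 × 10^-4
Ka = x²/(0.0012 − x) = 3.47 × 10^-4
x is not negligible relative to C₀; solve x² + 0.000347·x − 4.16e-07 = 0.
x = (−Ka + √(Ka² + 4·Ka·C₀))/2 = 4.95 × 10^-4 M
pH = −log[H+] = −log(4.95 × 10^-4) = 3.31

pH = 3.31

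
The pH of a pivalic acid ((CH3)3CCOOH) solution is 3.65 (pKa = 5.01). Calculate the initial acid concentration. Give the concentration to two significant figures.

C₀ = 5.4 × 10^-3 M

[H+] = 10^(-3.65) = 2.24 × 10^-4 M = x
Ka = 10^(−5.01) = 9.77 × 10^-6
Ka = x²/(C₀ − x) ⇒ C₀ = x + x²/Ka
C₀ = 2.24 × 10^-4 + (2.24 × 10^-4)²/(9.77 × 10^-6) = 5.36 × 10^-3 M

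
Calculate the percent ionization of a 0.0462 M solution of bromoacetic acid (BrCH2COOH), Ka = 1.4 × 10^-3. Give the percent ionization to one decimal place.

16.0%

BrCH2COOH ⇌ BrCH2COO- + H+; let x = [H+] at equilibrium.
Solve x² + 0.0014x − 6.47e-05 = 0 → x = 7.37 × 10^-3 M
Fraction ionized = 7.37 × 10^-3 / 0.0462 = 0.1595 → 16.0%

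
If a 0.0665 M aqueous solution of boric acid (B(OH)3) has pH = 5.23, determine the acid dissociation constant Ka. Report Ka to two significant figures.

[H+] = 10^(-5.23) = 5.89 × 10^-6 M
At equilibrium [HA] = 0.0665 − 5.89 × 10^-6 = 6.65 × 10^-2 M
Ka = [H+][A-]/[HA] = (5.89 × 10^-6)² / 6.65 × 10^-2 = 5.2 × 10^-10

Ka = 5.2 × 10^-10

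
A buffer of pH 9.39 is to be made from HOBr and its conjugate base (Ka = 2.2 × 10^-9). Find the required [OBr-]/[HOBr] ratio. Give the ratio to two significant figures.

pKa = -log(2.2 × 10^-9) = 8.658
pH = pKa + log(r) ⇒ log(r) = 9.39 − 8.658 = +0.732
r = [OBr-]/[HOBr] = 10^(+0.732) = 5.4

ratio = 5.4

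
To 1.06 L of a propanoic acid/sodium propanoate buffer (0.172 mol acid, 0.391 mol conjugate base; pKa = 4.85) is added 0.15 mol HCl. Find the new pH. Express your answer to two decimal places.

pH = 4.72

After neutralization: n(CH3CH2COOH) = 0.322 mol, n(CH3CH2COO-) = 0.241 mol.
Henderson–Hasselbalch with mole ratio 0.241/0.322: pH = 4.85 + (-0.126)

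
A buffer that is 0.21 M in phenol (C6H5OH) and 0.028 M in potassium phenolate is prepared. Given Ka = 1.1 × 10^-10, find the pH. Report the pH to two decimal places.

pH = 9.08

pKa = −log(1.1 × 10^-10) = 9.959
Henderson–Hasselbalch: pH = pKa + log([C6H5O-]/[C6H5OH]) = 9.959 + log(0.028/0.21)
pH = 9.959 + (-0.875) = 9.08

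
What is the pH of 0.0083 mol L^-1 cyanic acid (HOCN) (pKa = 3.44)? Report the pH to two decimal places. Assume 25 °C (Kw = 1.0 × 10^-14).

pH = 2.81

HOCN ⇌ OCN- + H+
Ka = 10^(−3.44) = 3.63 × 10^-4
Let x = [H+] at equilibrium. Ka = x²/(0.0083 − x).
The 5% rule fails; solving x² + Ka·x − Ka·C₀ = 0 exactly:
x = (−Ka + √(Ka² + 4·Ka·C₀))/2 = 1.56 × 10^-3 M
pH = −log(1.56 × 10^-3) = 2.81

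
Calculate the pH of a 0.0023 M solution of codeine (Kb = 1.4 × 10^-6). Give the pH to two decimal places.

pH = 9.75

C18H21NO3 + H2O ⇌ C18H22NO3+ + OH-
From the ICE table, Kb = x²/(0.0023 − x) = 1.4 × 10^-6.
Neglecting x in the denominator: x = √(1.4 × 10^-6 × 0.0023) = 5.67 × 10^-5 M
pOH = −log(5.67 × 10^-5) = 4.25; pH = 14.00 − 4.25 = 9.75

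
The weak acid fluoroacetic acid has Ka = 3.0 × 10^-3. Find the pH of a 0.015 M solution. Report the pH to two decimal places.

pH = 2.27

FCH2COOH ⇌ FCH2COO- + H+
Let x = [H+] at equilibrium. Ka = x²/(0.015 − x).
Here C₀/Ka ≈ 5, so the small-x approximation fails. Use the quadratic:
x = [−0.003 + √(0.003² + 0.00018)]/2 = 5.37 × 10^-3 M
pH = −log(5.37 × 10^-3) = 2.27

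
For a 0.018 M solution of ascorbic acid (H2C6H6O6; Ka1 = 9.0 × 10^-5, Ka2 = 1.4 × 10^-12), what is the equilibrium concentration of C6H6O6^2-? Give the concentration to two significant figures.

1.4 × 10^-12 M

First ionization gives [H+] ≈ [HC6H6O6-] = 1.23 × 10^-3 M.
Second step: Ka2 = [H+][C6H6O6^2-]/[HC6H6O6-] ≈ [C6H6O6^2-] (since [H+] ≈ [HC6H6O6-]).
So [C6H6O6^2-] ≈ Ka2.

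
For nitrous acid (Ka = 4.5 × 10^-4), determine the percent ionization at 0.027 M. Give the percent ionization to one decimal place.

12.1%

HNO2 ⇌ NO2- + H+; let x = [H+] at equilibrium.
Ka = x²/(C₀ − x); solving the quadratic gives x = 3.27 × 10^-3 M.
% ionization = x/C₀ × 100% = 3.27 × 10^-3/0.027 × 100% = 12.1%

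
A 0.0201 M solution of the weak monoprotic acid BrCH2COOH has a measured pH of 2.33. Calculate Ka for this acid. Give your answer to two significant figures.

Ka = 1.4 × 10^-3

[H+] = 10^(-2.33) = 4.68 × 10^-3 M
At equilibrium [HA] = 0.0201 − 4.68 × 10^-3 = 1.54 × 10^-2 M
Ka = [H+][A-]/[HA] = (4.68 × 10^-3)² / 1.54 × 10^-2 = 1.4 × 10^-3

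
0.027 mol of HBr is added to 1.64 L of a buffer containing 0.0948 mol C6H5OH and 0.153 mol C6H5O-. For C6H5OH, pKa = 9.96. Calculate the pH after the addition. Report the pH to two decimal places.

pH = 9.97

Added H+ converts C6H5O- to C6H5OH: C6H5OH → 0.122 mol, C6H5O- → 0.126 mol.
pH = pKa + log(n_C6H5O-/n_C6H5OH) = 9.96 + log(0.126/0.122) = 9.96 + (+0.014)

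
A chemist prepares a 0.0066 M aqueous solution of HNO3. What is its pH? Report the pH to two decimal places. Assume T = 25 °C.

pH = 2.18

HNO3 is a strong acid and dissociates completely, so [H+] = 0.0066 M.
pH = -log(0.0066) = 2.18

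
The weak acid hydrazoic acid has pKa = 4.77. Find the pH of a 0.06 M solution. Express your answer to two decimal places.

HN3 ⇌ N3- + H+
Ka = 10^(−4.77) = 1.70 × 10^-5
Ka = x²/(0.06 − x) = 1.70 × 10^-5
Since Ka ≪ C₀, x ≈ √(Ka·C₀) = 1.01 × 10^-3 M.
pH = −log(1.01 × 10^-3) = 3.00

pH = 3.00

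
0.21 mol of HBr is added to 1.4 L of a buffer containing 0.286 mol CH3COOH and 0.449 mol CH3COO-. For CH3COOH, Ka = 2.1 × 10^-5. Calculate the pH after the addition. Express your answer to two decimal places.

pH = 4.36

After neutralization: n(CH3COOH) = 0.496 mol, n(CH3COO-) = 0.239 mol.
pKa = −log(2.1 × 10^-5) = 4.678
Henderson–Hasselbalch with mole ratio 0.239/0.496: pH = 4.678 + (-0.317)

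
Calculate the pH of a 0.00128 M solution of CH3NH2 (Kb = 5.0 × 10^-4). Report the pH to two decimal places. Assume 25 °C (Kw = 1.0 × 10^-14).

CH3NH2 + H2O ⇌ CH3NH3+ + OH-
From the ICE table, Kb = [OH-]²/(0.00128 − [OH-]) = 5.0 × 10^-4.
Here C₀/Kb ≈ 2.56, so the small-[OH-] approximation fails. Use the quadratic:
[OH-] = (−Kb + √(Kb² + 4·Kb·C₀))/2 = 5.88 × 10^-4 M
pOH = −log(5.88 × 10^-4) = 3.23; pH = 14.00 − 3.23 = 10.77

pH = 10.77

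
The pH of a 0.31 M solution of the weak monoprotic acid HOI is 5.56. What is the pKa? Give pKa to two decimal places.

pKa = 10.61

[H+] = 10^(-5.56) = 2.75 × 10^-6 M
At equilibrium [HA] = 0.31 − 2.75 × 10^-6 = 3.10 × 10^-1 M
Ka = [H+][A-]/[HA] = (2.75 × 10^-6)² / 3.10 × 10^-1 = 2.44 × 10^-11
pKa = -log(2.44 × 10^-11) = 10.61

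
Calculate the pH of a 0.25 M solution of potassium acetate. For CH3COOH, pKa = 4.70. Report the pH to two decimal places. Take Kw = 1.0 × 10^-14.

pH = 9.05

CH3COO- is the conjugate base of the weak acid CH3COOH.
Ka = 10^(−4.70) = 2.00 × 10^-5
Kb = Kw/Ka = 1.0×10^-14 / 2.00 × 10^-5 = 5.00 × 10^-10
Kb = [OH-]²/(0.25 − [OH-]) = 5.00 × 10^-10
Neglecting [OH-] in the denominator: [OH-] = √(5.00 × 10^-10 × 0.25) = 1.12 × 10^-5 M
pOH = −log(1.12 × 10^-5) = 4.95; pH = 14.00 − 4.95 = 9.05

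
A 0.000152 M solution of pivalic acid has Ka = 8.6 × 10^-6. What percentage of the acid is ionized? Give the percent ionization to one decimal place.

21.1%

(CH3)3CCOOH ⇌ (CH3)3CCOO- + H+; let x = [H+] at equilibrium.
Ka = x²/(C₀ − x); solving the quadratic gives x = 3.21 × 10^-5 M.
% ionization = x/C₀ × 100% = 3.21 × 10^-5/0.000152 × 100% = 21.1%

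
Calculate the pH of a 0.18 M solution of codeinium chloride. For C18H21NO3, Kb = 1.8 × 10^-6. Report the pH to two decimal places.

pH = 4.50

C18H22NO3+ is the conjugate acid of the weak base C18H21NO3.
Ka = Kw/Kb = 1.0×10^-14 / 1.8 × 10^-6 = 5.56 × 10^-9
From the ICE table, Ka = [H+]²/(0.18 − [H+]) = 5.56 × 10^-9.
Since Ka ≪ C₀, [H+] ≈ √(Ka·C₀) = 3.16 × 10^-5 M.
Check: 0.018% ionized — well under 5%, approximation valid.
pH = −log[H+] = −log(3.16 × 10^-5) = 4.50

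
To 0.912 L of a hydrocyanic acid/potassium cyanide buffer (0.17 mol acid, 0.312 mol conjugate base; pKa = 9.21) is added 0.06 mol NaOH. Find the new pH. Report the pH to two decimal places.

pH = 9.74

After neutralization: n(HCN) = 0.11 mol, n(CN-) = 0.372 mol.
pH = pKa + log([A⁻]/[HA]) = 9.21 + log(0.372/0.11) = 9.21 +0.529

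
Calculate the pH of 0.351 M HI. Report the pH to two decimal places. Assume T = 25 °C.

pH = 0.45

HI is a strong acid and dissociates completely, so [H+] = 0.351 M.
pH = -log(0.351) = 0.45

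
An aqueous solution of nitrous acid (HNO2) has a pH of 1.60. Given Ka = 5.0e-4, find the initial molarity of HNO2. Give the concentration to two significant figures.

C₀ = 1.3 M

[H+] = 10^(-1.60) = 2.51 × 10^-2 M = x
Ka = x²/(C₀ − x) ⇒ C₀ = x + x²/Ka
C₀ = 2.51 × 10^-2 + (2.51 × 10^-2)²/(5.0 × 10^-4) = 1.29 M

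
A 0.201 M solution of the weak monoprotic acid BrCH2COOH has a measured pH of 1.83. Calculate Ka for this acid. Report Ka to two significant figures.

[H+] = 10^(-1.83) = 1.48 × 10^-2 M
At equilibrium [HA] = 0.201 − 1.48 × 10^-2 = 1.86 × 10^-1 M
Ka = [H+][A-]/[HA] = (1.48 × 10^-2)² / 1.86 × 10^-1 = 1.2 × 10^-3

Ka = 1.2 × 10^-3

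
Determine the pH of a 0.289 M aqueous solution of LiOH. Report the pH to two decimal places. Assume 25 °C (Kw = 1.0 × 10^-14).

LiOH is a strong base; [OH-] = 0.289 M.
pOH = -log(0.289) = 0.54
pH = 14.00 - 0.54 = 13.46

pH = 13.46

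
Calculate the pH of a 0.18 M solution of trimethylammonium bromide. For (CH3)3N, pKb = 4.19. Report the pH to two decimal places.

(CH3)3NH+ is the conjugate acid of the weak base (CH3)3N.
Kb = 10^(−4.19) = 6.46 × 10^-5
Ka = Kw/Kb = 1.0×10^-14 / 6.46 × 10^-5 = 1.55 × 10^-10
Let x = [H+] at equilibrium. Ka = x²/(0.18 − x).
Neglecting x in the denominator: x = √(1.55 × 10^-10 × 0.18) = 5.28 × 10^-6 M
pH = −log[H+] = −log(5.28 × 10^-6) = 5.28

pH = 5.28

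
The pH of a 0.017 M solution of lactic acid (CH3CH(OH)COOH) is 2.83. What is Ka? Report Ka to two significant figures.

[H+] = 10^(-2.83) = 1.48 × 10^-3 M
At equilibrium [HA] = 0.017 − 1.48 × 10^-3 = 1.55 × 10^-2 M
Ka = [H+][A-]/[HA] = (1.48 × 10^-3)² / 1.55 × 10^-2 = 1.4 × 10^-4

Ka = 1.4 × 10^-4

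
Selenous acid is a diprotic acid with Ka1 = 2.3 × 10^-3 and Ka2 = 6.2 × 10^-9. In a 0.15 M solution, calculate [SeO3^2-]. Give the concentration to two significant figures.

First ionization gives [H+] ≈ [HSeO3-] = 1.75 × 10^-2 M.
Second step: Ka2 = [H+][SeO3^2-]/[HSeO3-] ≈ [SeO3^2-] (since [H+] ≈ [HSeO3-]).
So [SeO3^2-] ≈ Ka2.

6.2 × 10^-9 M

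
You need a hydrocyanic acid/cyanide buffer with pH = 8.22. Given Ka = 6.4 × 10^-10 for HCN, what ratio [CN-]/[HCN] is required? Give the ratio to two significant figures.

pKa = -log(6.4 × 10^-10) = 9.194
pH = pKa + log(r) ⇒ log(r) = 8.22 − 9.194 = -0.974
r = [CN-]/[HCN] = 10^(-0.974) = 0.106

ratio = 0.11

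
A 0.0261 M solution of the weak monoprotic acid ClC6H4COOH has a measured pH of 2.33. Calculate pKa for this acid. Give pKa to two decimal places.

pKa = 2.99

[H+] = 10^(-2.33) = 4.68 × 10^-3 M
At equilibrium [HA] = 0.0261 − 4.68 × 10^-3 = 2.14 × 10^-2 M
Ka = [H+][A-]/[HA] = (4.68 × 10^-3)² / 2.14 × 10^-2 = 1.02 × 10^-3
pKa = -log(1.02 × 10^-3) = 2.99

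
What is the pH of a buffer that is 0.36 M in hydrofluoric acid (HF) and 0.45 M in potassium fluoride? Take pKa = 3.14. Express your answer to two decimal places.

Using pH = pKa + log([base]/[acid]) with [base]/[acid] = 0.45/0.36:
pH = 3.14 + (+0.097) = 3.24

pH = 3.24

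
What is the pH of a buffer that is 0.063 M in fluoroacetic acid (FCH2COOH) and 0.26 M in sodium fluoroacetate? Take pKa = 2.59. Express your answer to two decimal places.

pH = 3.21

Using pH = pKa + log([base]/[acid]) with [base]/[acid] = 0.26/0.063:
pH = 2.59 + (+0.616) = 3.21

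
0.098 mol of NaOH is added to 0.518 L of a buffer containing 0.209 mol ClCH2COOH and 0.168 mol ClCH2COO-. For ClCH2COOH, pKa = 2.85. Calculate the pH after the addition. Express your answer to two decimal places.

pH = 3.23

After neutralization: n(ClCH2COOH) = 0.111 mol, n(ClCH2COO-) = 0.266 mol.
pH = pKa + log([A⁻]/[HA]) = 2.85 + log(0.266/0.111) = 2.85 +0.380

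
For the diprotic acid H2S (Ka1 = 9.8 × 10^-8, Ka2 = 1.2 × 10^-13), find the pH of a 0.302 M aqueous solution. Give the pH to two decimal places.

Ka1 ≫ Ka2, so treat the first dissociation as the only significant source of H+.
Ka1 = x²/(0.302 − x) = 9.8 × 10^-8
x ≈ √(9.8 × 10^-8 × 0.302) = 1.72 × 10^-4 M
pH = −log(1.72 × 10^-4) = 3.76

pH = 3.76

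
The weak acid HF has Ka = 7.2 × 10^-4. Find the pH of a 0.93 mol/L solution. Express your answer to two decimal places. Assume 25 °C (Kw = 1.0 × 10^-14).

HF ⇌ F- + H+
Ka = [H+]²/(0.93 − [H+]) = 7.2 × 10^-4
Assume [H+] ≪ 0.93: [H+] ≈ √(7.2 × 10^-4 × 0.93) = 2.59 × 10^-2 M
Check: 2.8% ionized — well under 5%, approximation valid.
pH = −log(2.59 × 10^-2) = 1.59

pH = 1.59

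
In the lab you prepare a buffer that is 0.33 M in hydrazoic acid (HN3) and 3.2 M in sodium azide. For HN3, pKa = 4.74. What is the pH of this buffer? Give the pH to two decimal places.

pH = pKa + log([A⁻]/[HA]) = 4.74 + log(3.2/0.33)
pH = 4.74 + (+0.987) = 5.73

pH = 5.73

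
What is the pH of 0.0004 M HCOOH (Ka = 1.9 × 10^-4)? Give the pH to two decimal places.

HCOOH ⇌ HCOO- + H+
From the ICE table, Ka = x²/(0.0004 − x) = 1.9 × 10^-4.
Here C₀/Ka ≈ 2.11, so the small-x approximation fails. Use the quadratic:
x = [−0.00019 + √(0.00019² + 3.04e-07)]/2 = 1.97 × 10^-4 M
pH = −log[H+] = −log(1.97 × 10^-4) = 3.71

pH = 3.71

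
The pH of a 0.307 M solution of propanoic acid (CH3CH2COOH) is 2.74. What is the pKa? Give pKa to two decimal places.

pKa = 4.96

[H+] = 10^(-2.74) = 1.82 × 10^-3 M
At equilibrium [HA] = 0.307 − 1.82 × 10^-3 = 3.05 × 10^-1 M
Ka = [H+][A-]/[HA] = (1.82 × 10^-3)² / 3.05 × 10^-1 = 1.09 × 10^-5
pKa = -log(1.09 × 10^-5) = 4.96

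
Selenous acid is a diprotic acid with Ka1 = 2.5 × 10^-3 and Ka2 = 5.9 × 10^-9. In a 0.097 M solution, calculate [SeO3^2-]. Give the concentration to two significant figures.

5.9 × 10^-9 M

First ionization gives [H+] ≈ [HSeO3-] = 1.44 × 10^-2 M.
Second step: Ka2 = [H+][SeO3^2-]/[HSeO3-] ≈ [SeO3^2-] (since [H+] ≈ [HSeO3-]).
So [SeO3^2-] ≈ Ka2.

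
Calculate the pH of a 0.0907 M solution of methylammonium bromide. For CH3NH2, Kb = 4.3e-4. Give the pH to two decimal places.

CH3NH3+ is the conjugate acid of the weak base CH3NH2.
Ka = Kw/Kb = 1.0×10^-14 / 4.3 × 10^-4 = 2.33 × 10^-11
Ka = x²/(0.0907 − x) = 2.33 × 10^-11
Assume x ≪ 0.0907: x ≈ √(2.33 × 10^-11 × 0.0907) = 1.45 × 10^-6 M
Check: 0.0016% ionized — well under 5%, approximation valid.
pH = −log(1.45 × 10^-6) = 5.84

pH = 5.84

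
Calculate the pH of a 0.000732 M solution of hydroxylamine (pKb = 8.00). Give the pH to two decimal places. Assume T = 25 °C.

NH2OH + H2O ⇌ NH3OH+ + OH-
Kb = 10^(−8.00) = 1.00 × 10^-8
Let x = [OH-] at equilibrium. Kb = x²/(0.000732 − x).
Neglecting x in the denominator: x = √(1.00 × 10^-8 × 0.000732) = 2.71 × 10^-6 M
pOH = −log(2.71 × 10^-6) = 5.57; pH = 14.00 − 5.57 = 8.43

pH = 8.43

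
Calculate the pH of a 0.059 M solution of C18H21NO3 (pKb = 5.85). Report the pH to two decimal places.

pH = 10.46

C18H21NO3 + H2O ⇌ C18H22NO3+ + OH-
Kb = 10^(−5.85) = 1.41 × 10^-6
Kb = [OH-]²/(0.059 − [OH-]) = 1.41 × 10^-6
Assume [OH-] ≪ 0.059: [OH-] ≈ √(1.41 × 10^-6 × 0.059) = 2.88 × 10^-4 M
pOH = 3.54, so pH = 14.00 − pOH = 10.46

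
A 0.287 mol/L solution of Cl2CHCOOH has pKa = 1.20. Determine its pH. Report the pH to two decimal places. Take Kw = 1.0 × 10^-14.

Cl2CHCOOH ⇌ Cl2CHCOO- + H+
Ka = 10^(−1.20) = 6.31 × 10^-2
From the ICE table, Ka = [H+]²/(0.287 − [H+]) = 6.31 × 10^-2.
Here C₀/Ka ≈ 4.55, so the small-[H+] approximation fails. Use the quadratic:
[H+] = [−0.0631 + √(0.0631² + 0.0724)]/2 = 1.07 × 10^-1 M
pH = −log(1.07 × 10^-1) = 0.97

pH = 0.97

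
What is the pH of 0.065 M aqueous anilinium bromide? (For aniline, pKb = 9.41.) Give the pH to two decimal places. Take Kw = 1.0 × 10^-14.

C6H5NH3+ is the conjugate acid of the weak base C6H5NH2.
Kb = 10^(−9.41) = 3.89 × 10^-10
Ka = Kw/Kb = 1.0×10^-14 / 3.89 × 10^-10 = 2.57 × 10^-5
Let x = [H+] at equilibrium. Ka = x²/(0.065 − x).
Neglecting x in the denominator: x = √(2.57 × 10^-5 × 0.065) = 1.29 × 10^-3 M
pH = −log[H+] = −log(1.29 × 10^-3) = 2.89

pH = 2.89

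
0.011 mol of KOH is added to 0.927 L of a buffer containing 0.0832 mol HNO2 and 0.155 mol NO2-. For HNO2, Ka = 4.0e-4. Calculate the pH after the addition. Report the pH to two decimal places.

pH = 3.76

After neutralization: n(HNO2) = 0.0722 mol, n(NO2-) = 0.166 mol.
pKa = −log(4.0 × 10^-4) = 3.398
pH = pKa + log(n_NO2-/n_HNO2) = 3.398 + log(0.166/0.0722) = 3.398 + (+0.362)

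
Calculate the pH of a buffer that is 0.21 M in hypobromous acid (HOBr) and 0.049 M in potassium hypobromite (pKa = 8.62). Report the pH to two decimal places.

pH = 7.99

Using pH = pKa + log([base]/[acid]) with [base]/[acid] = 0.049/0.21:
pH = 8.62 + (-0.632) = 7.99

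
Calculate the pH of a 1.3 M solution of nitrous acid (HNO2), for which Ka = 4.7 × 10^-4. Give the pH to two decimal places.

pH = 1.61

HNO2 ⇌ NO2- + H+
Ka = x²/(1.3 − x) = 4.7 × 10^-4
Since Ka ≪ C₀, x ≈ √(Ka·C₀) = 2.47 × 10^-2 M.
pH = −log[H+] = −log(2.47 × 10^-2) = 1.61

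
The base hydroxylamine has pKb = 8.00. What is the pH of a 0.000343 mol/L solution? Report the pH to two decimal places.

pH = 8.27

NH2OH + H2O ⇌ NH3OH+ + OH-
Kb = 10^(−8.00) = 1.00 × 10^-8
From the ICE table, Kb = x²/(0.000343 − x) = 1.00 × 10^-8.
Neglecting x in the denominator: x = √(1.00 × 10^-8 × 0.000343) = 1.85 × 10^-6 M
(x/C₀ = 0.54% < 5%, so the approximation holds.)
pOH = −log(1.85 × 10^-6) = 5.73; pH = 14.00 − 5.73 = 8.27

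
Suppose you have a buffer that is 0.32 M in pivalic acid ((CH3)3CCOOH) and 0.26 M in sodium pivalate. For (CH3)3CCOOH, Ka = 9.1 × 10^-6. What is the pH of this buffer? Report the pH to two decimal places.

pKa = −log(9.1 × 10^-6) = 5.041
pH = pKa + log([A⁻]/[HA]) = 5.041 + log(0.26/0.32)
pH = 5.041 + (-0.090) = 4.95

pH = 4.95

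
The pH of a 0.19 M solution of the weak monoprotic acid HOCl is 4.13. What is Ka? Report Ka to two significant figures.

[H+] = 10^(-4.13) = 7.41 × 10^-5 M
At equilibrium [HA] = 0.19 − 7.41 × 10^-5 = 1.90 × 10^-1 M
Ka = [H+][A-]/[HA] = (7.41 × 10^-5)² / 1.90 × 10^-1 = 2.9 × 10^-8

Ka = 2.9 × 10^-8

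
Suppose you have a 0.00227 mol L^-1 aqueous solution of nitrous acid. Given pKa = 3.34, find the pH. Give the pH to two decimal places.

HNO2 ⇌ NO2- + H+
Ka = 10^(−3.34) = 4.57 × 10^-4
Ka = [H+]²/(0.00227 − [H+]) = 4.57 × 10^-4
[H+] is not negligible relative to C₀; solve [H+]² + 0.000457·[H+] − 1.04e-06 = 0.
[H+] = [−0.000457 + √(0.000457² + 4.15e-06)]/2 = 8.15 × 10^-4 M
pH = −log[H+] = −log(8.15 × 10^-4) = 3.09

pH = 3.09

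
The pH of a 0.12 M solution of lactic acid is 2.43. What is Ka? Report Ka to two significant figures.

[H+] = 10^(-2.43) = 3.72 × 10^-3 M
At equilibrium [HA] = 0.12 − 3.72 × 10^-3 = 1.16 × 10^-1 M
Ka = [H+][A-]/[HA] = (3.72 × 10^-3)² / 1.16 × 10^-1 = 1.2 × 10^-4

Ka = 1.2 × 10^-4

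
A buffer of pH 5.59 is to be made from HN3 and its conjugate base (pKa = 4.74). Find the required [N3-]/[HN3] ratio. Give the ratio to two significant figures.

ratio = 7.1

pH = pKa + log(r) ⇒ log(r) = 5.59 − 4.74 = +0.85
r = [N3-]/[HN3] = 10^(+0.85) = 7.08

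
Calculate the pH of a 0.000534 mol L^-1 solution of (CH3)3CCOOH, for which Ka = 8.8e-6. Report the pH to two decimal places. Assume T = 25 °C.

pH = 4.19

(CH3)3CCOOH ⇌ (CH3)3CCOO- + H+
From the ICE table, Ka = [H+]²/(0.000534 − [H+]) = 8.8 × 10^-6.
Here C₀/Ka ≈ 60.7, so the small-[H+] approximation fails. Use the quadratic:
[H+] = [−8.8e-06 + √(8.8e-06² + 1.88e-08)]/2 = 6.43 × 10^-5 M
pH = −log(6.43 × 10^-5) = 4.19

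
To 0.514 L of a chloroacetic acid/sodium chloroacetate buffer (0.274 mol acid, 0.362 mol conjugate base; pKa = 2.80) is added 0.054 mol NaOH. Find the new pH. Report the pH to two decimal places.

pH = 3.08

OH- converts ClCH2COOH to ClCH2COO-: ClCH2COOH → 0.22 mol, ClCH2COO- → 0.416 mol.
pH = pKa + log(n_ClCH2COO-/n_ClCH2COOH) = 2.80 + log(0.416/0.22) = 2.80 + (+0.277)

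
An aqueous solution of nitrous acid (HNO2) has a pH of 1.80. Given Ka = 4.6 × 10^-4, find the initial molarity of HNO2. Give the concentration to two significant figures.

C₀ = 5.6 × 10^-1 M

[H+] = 10^(-1.80) = 1.58 × 10^-2 M = x
Ka = x²/(C₀ − x) ⇒ C₀ = x + x²/Ka
C₀ = 1.58 × 10^-2 + (1.58 × 10^-2)²/(4.6 × 10^-4) = 5.58 × 10^-1 M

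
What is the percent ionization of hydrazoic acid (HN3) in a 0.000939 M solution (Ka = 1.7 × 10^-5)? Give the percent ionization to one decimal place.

HN3 ⇌ N3- + H+; let x = [H+] at equilibrium.
Solve x² + 1.7e-05x − 1.6e-08 = 0 → x = 1.18 × 10^-4 M
% ionization = x/C₀ × 100% = 1.18 × 10^-4/0.000939 × 100% = 12.6%

12.6%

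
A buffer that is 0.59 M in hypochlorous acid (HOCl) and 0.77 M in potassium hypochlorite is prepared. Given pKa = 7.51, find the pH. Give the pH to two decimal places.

pH = 7.63

Henderson–Hasselbalch: pH = pKa + log([OCl-]/[HOCl]) = 7.51 + log(0.77/0.59)
pH = 7.51 + (+0.116) = 7.63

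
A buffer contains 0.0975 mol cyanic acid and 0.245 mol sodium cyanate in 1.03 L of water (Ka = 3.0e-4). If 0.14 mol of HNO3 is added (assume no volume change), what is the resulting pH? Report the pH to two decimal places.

pH = 3.17

After neutralization: n(HOCN) = 0.238 mol, n(OCN-) = 0.105 mol.
pKa = −log(3.0 × 10^-4) = 3.523
pH = pKa + log(n_OCN-/n_HOCN) = 3.523 + log(0.105/0.238) = 3.523 + (-0.355)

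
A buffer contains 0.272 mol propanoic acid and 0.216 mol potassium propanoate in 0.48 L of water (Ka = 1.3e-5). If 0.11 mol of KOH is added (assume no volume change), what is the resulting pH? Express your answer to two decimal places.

pH = 5.19

After neutralization: n(CH3CH2COOH) = 0.162 mol, n(CH3CH2COO-) = 0.326 mol.
pKa = −log(1.3 × 10^-5) = 4.886
pH = pKa + log(n_CH3CH2COO-/n_CH3CH2COOH) = 4.886 + log(0.326/0.162) = 4.886 + (+0.304)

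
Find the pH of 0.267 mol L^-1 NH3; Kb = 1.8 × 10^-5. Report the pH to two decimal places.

pH = 11.34

NH3 + H2O ⇌ NH4+ + OH-
Let x = [OH-] at equilibrium. Kb = x²/(0.267 − x).
Neglecting x in the denominator: x = √(1.8 × 10^-5 × 0.267) = 2.19 × 10^-3 M
(x/C₀ = 0.82% < 5%, so the approximation holds.)
pOH = 2.66, so pH = 14.00 − pOH = 11.34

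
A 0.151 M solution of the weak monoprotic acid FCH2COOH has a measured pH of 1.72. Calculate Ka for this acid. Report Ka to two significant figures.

Ka = 2.8 × 10^-3

[H+] = 10^(-1.72) = 1.91 × 10^-2 M
At equilibrium [HA] = 0.151 − 1.91 × 10^-2 = 1.32 × 10^-1 M
Ka = [H+][A-]/[HA] = (1.91 × 10^-2)² / 1.32 × 10^-1 = 2.8 × 10^-3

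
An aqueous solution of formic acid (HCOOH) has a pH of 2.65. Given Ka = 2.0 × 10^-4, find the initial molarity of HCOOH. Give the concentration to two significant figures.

C₀ = 2.7 × 10^-2 M

[H+] = 10^(-2.65) = 2.24 × 10^-3 M = x
Ka = x²/(C₀ − x) ⇒ C₀ = x + x²/Ka
C₀ = 2.24 × 10^-3 + (2.24 × 10^-3)²/(2.0 × 10^-4) = 2.73 × 10^-2 M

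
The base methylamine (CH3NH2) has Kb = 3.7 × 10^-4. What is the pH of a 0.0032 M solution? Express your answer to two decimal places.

pH = 10.96

CH3NH2 + H2O ⇌ CH3NH3+ + OH-
Let x = [OH-] at equilibrium. Kb = x²/(0.0032 − x).
x is not negligible relative to C₀; solve x² + 0.00037·x − 1.18e-06 = 0.
x = [−0.00037 + √(0.00037² + 4.74e-06)]/2 = 9.19 × 10^-4 M
pOH = 3.04, so pH = 14.00 − pOH = 10.96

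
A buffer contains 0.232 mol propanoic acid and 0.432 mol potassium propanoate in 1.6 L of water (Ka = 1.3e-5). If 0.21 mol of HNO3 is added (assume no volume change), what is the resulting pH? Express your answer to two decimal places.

pH = 4.59

Added H+ converts CH3CH2COO- to CH3CH2COOH: CH3CH2COOH → 0.442 mol, CH3CH2COO- → 0.222 mol.
pKa = −log(1.3 × 10^-5) = 4.886
pH = pKa + log([A⁻]/[HA]) = 4.886 + log(0.222/0.442) = 4.886 -0.299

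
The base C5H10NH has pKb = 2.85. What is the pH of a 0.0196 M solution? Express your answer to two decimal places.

C5H10NH + H2O ⇌ C5H10NH2+ + OH-
Kb = 10^(−2.85) = 1.41 × 10^-3
From the ICE table, Kb = [OH-]²/(0.0196 − [OH-]) = 1.41 × 10^-3.
The 5% rule fails; solving [OH-]² + Kb·[OH-] − Kb·C₀ = 0 exactly:
[OH-] = [−0.00141 + √(0.00141² + 0.000111)]/2 = 4.60 × 10^-3 M
pOH = −log(4.60 × 10^-3) = 2.34; pH = 14.00 − 2.34 = 11.66

pH = 11.66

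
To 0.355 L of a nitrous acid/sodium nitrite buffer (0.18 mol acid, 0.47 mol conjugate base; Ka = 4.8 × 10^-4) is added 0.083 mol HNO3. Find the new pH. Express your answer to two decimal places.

After neutralization: n(HNO2) = 0.263 mol, n(NO2-) = 0.387 mol.
pKa = −log(4.8 × 10^-4) = 3.319
Henderson–Hasselbalch with mole ratio 0.387/0.263: pH = 3.319 + (+0.168)

pH = 3.49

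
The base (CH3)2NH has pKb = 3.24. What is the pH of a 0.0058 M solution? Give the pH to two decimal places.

(CH3)2NH + H2O ⇌ (CH3)2NH2+ + OH-
Kb = 10^(−3.24) = 5.75 × 10^-4
From the ICE table, Kb = [OH-]²/(0.0058 − [OH-]) = 5.75 × 10^-4.
[OH-] is not negligible relative to C₀; solve [OH-]² + 0.000575·[OH-] − 3.33e-06 = 0.
[OH-] = (−Kb + √(Kb² + 4·Kb·C₀))/2 = 1.56 × 10^-3 M
pOH = −log(1.56 × 10^-3) = 2.81; pH = 14.00 − 2.81 = 11.19

pH = 11.19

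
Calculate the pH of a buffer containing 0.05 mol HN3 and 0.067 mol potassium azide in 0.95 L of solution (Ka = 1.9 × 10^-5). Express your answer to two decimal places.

pH = 4.85

pKa = −log(1.9 × 10^-5) = 4.721
Henderson–Hasselbalch: pH = pKa + log([N3-]/[HN3]) = 4.721 + log(0.067/0.05)
pH = 4.721 + (+0.127) = 4.85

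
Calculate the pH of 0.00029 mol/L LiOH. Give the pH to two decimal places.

LiOH is a strong base; [OH-] = 0.00029 M.
pOH = -log(0.00029) = 3.54
pH = 14.00 - 3.54 = 10.46

pH = 10.46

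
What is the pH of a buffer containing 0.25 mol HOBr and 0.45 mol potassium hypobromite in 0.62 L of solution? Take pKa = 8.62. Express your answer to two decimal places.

Using pH = pKa + log([base]/[acid]) with [base]/[acid] = 0.45/0.25:
pH = 8.62 + (+0.255) = 8.88

pH = 8.88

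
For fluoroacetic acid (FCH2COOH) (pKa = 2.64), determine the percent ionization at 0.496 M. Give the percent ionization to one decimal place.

6.6%

FCH2COOH ⇌ FCH2COO- + H+; let x = [H+] at equilibrium.
Ka = 10^(−2.64) = 2.29 × 10^-3
Ka = x²/(C₀ − x); solving the quadratic gives x = 3.26 × 10^-2 M.
% ionization = x/C₀ × 100% = 3.26 × 10^-2/0.496 × 100% = 6.6%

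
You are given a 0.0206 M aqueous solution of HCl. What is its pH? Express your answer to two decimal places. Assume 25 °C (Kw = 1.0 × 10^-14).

HCl is a strong acid and dissociates completely, so [H+] = 0.0206 M.
pH = -log(0.0206) = 1.69

pH = 1.69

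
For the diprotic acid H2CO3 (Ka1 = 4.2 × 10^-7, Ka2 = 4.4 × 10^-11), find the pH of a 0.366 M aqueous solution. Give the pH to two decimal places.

Ka1 ≫ Ka2, so treat the first dissociation as the only significant source of H+.
Ka1 = x²/(0.366 − x) = 4.2 × 10^-7
x ≈ √(4.2 × 10^-7 × 0.366) = 3.92 × 10^-4 M
pH = −log(3.92 × 10^-4) = 3.41

pH = 3.41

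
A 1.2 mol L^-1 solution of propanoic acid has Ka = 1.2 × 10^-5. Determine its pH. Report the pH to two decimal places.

pH = 2.42

CH3CH2COOH ⇌ CH3CH2COO- + H+
Let x = [H+] at equilibrium. Ka = x²/(1.2 − x).
Assume x ≪ 1.2: x ≈ √(1.2 × 10^-5 × 1.2) = 3.79 × 10^-3 M
pH = −log(3.79 × 10^-3) = 2.42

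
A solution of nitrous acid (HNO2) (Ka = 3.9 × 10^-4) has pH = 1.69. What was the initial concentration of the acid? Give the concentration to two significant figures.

[H+] = 10^(-1.69) = 2.04 × 10^-2 M = x
Ka = x²/(C₀ − x) ⇒ C₀ = x + x²/Ka
C₀ = 2.04 × 10^-2 + (2.04 × 10^-2)²/(3.9 × 10^-4) = 1.09 M

C₀ = 1.1 M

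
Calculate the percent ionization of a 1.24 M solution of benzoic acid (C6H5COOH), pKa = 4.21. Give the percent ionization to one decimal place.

0.7%

C6H5COOH ⇌ C6H5COO- + H+; let x = [H+] at equilibrium.
Ka = 10^(−4.21) = 6.17 × 10^-5
x ≈ √(Ka·C₀) = √(6.17 × 10^-5 × 1.24) = 8.75 × 10^-3 M
% ionization = x/C₀ × 100% = 8.75 × 10^-3/1.24 × 100% = 0.7%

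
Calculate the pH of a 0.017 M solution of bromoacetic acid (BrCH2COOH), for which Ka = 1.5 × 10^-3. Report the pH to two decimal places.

pH = 2.36

BrCH2COOH ⇌ BrCH2COO- + H+
From the ICE table, Ka = x²/(0.017 − x) = 1.5 × 10^-3.
x is not negligible relative to C₀; solve x² + 0.0015·x − 2.55e-05 = 0.
x = (−Ka + √(Ka² + 4·Ka·C₀))/2 = 4.36 × 10^-3 M
pH = −log(4.36 × 10^-3) = 2.36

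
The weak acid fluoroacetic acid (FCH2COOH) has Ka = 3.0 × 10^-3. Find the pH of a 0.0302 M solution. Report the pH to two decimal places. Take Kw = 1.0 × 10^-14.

pH = 2.09

FCH2COOH ⇌ FCH2COO- + H+
From the ICE table, Ka = [H+]²/(0.0302 − [H+]) = 3.0 × 10^-3.
Here C₀/Ka ≈ 10.1, so the small-[H+] approximation fails. Use the quadratic:
[H+] = [−0.003 + √(0.003² + 0.000362)]/2 = 8.14 × 10^-3 M
pH = −log[H+] = −log(8.14 × 10^-3) = 2.09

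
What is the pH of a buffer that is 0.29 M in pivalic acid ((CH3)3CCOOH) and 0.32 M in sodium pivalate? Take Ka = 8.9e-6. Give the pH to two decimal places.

pKa = −log(8.9 × 10^-6) = 5.051
Henderson–Hasselbalch: pH = pKa + log([(CH3)3CCOO-]/[(CH3)3CCOOH]) = 5.051 + log(0.32/0.29)
pH = 5.051 + (+0.043) = 5.09

pH = 5.09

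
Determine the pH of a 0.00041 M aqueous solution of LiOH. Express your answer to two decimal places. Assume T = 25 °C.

LiOH is a strong base; [OH-] = 0.00041 M.
pOH = -log(0.00041) = 3.39
pH = 14.00 - 3.39 = 10.61

pH = 10.61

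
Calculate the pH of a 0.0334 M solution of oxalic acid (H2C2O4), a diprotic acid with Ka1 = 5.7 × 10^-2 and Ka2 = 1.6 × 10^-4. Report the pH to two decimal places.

Ka1 ≫ Ka2, so treat the first dissociation as the only significant source of H+.
Ka1 = x²/(0.0334 − x) = 5.7 × 10^-2
Solving the quadratic: x = (−Ka1 + √(Ka1² + 4·Ka1·C₀))/2 = 2.36 × 10^-2 M
pH = −log(2.36 × 10^-2) = 1.63

pH = 1.63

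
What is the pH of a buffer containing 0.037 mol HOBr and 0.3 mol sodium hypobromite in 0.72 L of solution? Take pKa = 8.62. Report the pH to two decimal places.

Henderson–Hasselbalch: pH = pKa + log([OBr-]/[HOBr]) = 8.62 + log(0.3/0.037)
pH = 8.62 + (+0.909) = 9.53

pH = 9.53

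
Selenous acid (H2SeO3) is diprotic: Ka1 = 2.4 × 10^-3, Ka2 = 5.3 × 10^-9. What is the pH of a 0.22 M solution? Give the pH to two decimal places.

Since Ka1 ≫ Ka2, the first ionization dominates [H+].
Ka1 = x²/(0.22 − x) = 2.4 × 10^-3
Solving the quadratic: x = (−Ka1 + √(Ka1² + 4·Ka1·C₀))/2 = 2.18 × 10^-2 M
pH = −log(2.18 × 10^-2) = 1.66

pH = 1.66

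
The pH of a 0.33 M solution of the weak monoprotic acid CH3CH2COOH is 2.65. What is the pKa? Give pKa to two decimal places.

pKa = 4.82

[H+] = 10^(-2.65) = 2.24 × 10^-3 M
At equilibrium [HA] = 0.33 − 2.24 × 10^-3 = 3.28 × 10^-1 M
Ka = [H+][A-]/[HA] = (2.24 × 10^-3)² / 3.28 × 10^-1 = 1.53 × 10^-5
pKa = -log(1.53 × 10^-5) = 4.82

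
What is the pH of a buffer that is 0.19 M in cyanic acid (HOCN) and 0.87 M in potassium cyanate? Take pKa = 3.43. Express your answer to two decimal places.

Henderson–Hasselbalch: pH = pKa + log([OCN-]/[HOCN]) = 3.43 + log(0.87/0.19)
pH = 3.43 + (+0.661) = 4.09

pH = 4.09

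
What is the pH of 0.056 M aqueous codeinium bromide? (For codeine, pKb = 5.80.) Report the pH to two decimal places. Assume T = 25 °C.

C18H22NO3+ is the conjugate acid of the weak base C18H21NO3.
Kb = 10^(−5.80) = 1.58 × 10^-6
Ka = Kw/Kb = 1.0×10^-14 / 1.58 × 10^-6 = 6.33 × 10^-9
Let x = [H+] at equilibrium. Ka = x²/(0.056 − x).
Assume x ≪ 0.056: x ≈ √(6.33 × 10^-9 × 0.056) = 1.88 × 10^-5 M
Check: 0.034% ionized — well under 5%, approximation valid.
pH = −log(1.88 × 10^-5) = 4.73

pH = 4.73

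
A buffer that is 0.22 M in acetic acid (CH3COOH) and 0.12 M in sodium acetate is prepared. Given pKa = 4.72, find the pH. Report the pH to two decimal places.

pH = 4.46

pH = pKa + log([A⁻]/[HA]) = 4.72 + log(0.12/0.22)
pH = 4.72 + (-0.263) = 4.46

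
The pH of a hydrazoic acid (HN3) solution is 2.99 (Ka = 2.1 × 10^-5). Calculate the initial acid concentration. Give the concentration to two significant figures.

C₀ = 5.1 × 10^-2 M

[H+] = 10^(-2.99) = 1.02 × 10^-3 M = x
Ka = x²/(C₀ − x) ⇒ C₀ = x + x²/Ka
C₀ = 1.02 × 10^-3 + (1.02 × 10^-3)²/(2.1 × 10^-5) = 5.06 × 10^-2 M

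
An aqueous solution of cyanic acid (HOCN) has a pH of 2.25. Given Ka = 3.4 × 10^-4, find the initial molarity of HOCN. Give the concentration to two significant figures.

[H+] = 10^(-2.25) = 5.62 × 10^-3 M = x
Ka = x²/(C₀ − x) ⇒ C₀ = x + x²/Ka
C₀ = 5.62 × 10^-3 + (5.62 × 10^-3)²/(3.4 × 10^-4) = 9.85 × 10^-2 M

C₀ = 9.9 × 10^-2 M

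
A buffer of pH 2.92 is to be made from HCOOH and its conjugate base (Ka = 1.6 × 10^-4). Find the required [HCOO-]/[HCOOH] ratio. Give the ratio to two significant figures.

pKa = -log(1.6 × 10^-4) = 3.796
pH = pKa + log(r) ⇒ log(r) = 2.92 − 3.796 = -0.876
r = [HCOO-]/[HCOOH] = 10^(-0.876) = 0.133

ratio = 0.13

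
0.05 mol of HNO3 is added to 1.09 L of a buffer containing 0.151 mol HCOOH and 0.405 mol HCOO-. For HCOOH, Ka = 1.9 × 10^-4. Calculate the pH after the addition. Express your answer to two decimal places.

After neutralization: n(HCOOH) = 0.201 mol, n(HCOO-) = 0.355 mol.
pKa = −log(1.9 × 10^-4) = 3.721
Henderson–Hasselbalch with mole ratio 0.355/0.201: pH = 3.721 + (+0.247)

pH = 3.97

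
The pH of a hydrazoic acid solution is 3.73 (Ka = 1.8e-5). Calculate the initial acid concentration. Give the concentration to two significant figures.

[H+] = 10^(-3.73) = 1.86 × 10^-4 M = x
Ka = x²/(C₀ − x) ⇒ C₀ = x + x²/Ka
C₀ = 1.86 × 10^-4 + (1.86 × 10^-4)²/(1.8 × 10^-5) = 2.11 × 10^-3 M

C₀ = 2.1 × 10^-3 M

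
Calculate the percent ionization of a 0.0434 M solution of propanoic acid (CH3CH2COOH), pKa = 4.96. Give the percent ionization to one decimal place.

CH3CH2COOH ⇌ CH3CH2COO- + H+; let x = [H+] at equilibrium.
Ka = 10^(−4.96) = 1.10 × 10^-5
x ≈ √(Ka·C₀) = √(1.10 × 10^-5 × 0.0434) = 6.91 × 10^-4 M
Fraction ionized = 6.91 × 10^-4 / 0.0434 = 0.0159 → 1.6%

1.6%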